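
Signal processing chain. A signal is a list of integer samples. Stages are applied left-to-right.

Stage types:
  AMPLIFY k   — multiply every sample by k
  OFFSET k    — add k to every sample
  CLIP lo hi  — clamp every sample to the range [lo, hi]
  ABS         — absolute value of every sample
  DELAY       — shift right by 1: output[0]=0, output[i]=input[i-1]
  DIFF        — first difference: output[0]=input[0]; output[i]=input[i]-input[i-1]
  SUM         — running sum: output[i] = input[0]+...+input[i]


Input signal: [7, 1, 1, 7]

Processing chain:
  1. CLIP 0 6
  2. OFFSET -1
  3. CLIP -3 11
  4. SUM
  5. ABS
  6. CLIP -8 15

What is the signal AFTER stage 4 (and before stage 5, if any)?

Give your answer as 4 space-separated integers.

Answer: 5 5 5 10

Derivation:
Input: [7, 1, 1, 7]
Stage 1 (CLIP 0 6): clip(7,0,6)=6, clip(1,0,6)=1, clip(1,0,6)=1, clip(7,0,6)=6 -> [6, 1, 1, 6]
Stage 2 (OFFSET -1): 6+-1=5, 1+-1=0, 1+-1=0, 6+-1=5 -> [5, 0, 0, 5]
Stage 3 (CLIP -3 11): clip(5,-3,11)=5, clip(0,-3,11)=0, clip(0,-3,11)=0, clip(5,-3,11)=5 -> [5, 0, 0, 5]
Stage 4 (SUM): sum[0..0]=5, sum[0..1]=5, sum[0..2]=5, sum[0..3]=10 -> [5, 5, 5, 10]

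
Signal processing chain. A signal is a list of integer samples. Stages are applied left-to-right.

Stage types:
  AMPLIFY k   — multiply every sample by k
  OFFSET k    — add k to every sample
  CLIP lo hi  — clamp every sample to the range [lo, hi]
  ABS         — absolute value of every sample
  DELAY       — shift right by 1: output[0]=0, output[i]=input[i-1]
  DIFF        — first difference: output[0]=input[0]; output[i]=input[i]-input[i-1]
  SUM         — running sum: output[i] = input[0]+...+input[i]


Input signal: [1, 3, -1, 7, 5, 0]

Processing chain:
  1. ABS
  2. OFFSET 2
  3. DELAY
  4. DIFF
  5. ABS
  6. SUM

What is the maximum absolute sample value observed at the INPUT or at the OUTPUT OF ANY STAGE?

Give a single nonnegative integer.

Answer: 15

Derivation:
Input: [1, 3, -1, 7, 5, 0] (max |s|=7)
Stage 1 (ABS): |1|=1, |3|=3, |-1|=1, |7|=7, |5|=5, |0|=0 -> [1, 3, 1, 7, 5, 0] (max |s|=7)
Stage 2 (OFFSET 2): 1+2=3, 3+2=5, 1+2=3, 7+2=9, 5+2=7, 0+2=2 -> [3, 5, 3, 9, 7, 2] (max |s|=9)
Stage 3 (DELAY): [0, 3, 5, 3, 9, 7] = [0, 3, 5, 3, 9, 7] -> [0, 3, 5, 3, 9, 7] (max |s|=9)
Stage 4 (DIFF): s[0]=0, 3-0=3, 5-3=2, 3-5=-2, 9-3=6, 7-9=-2 -> [0, 3, 2, -2, 6, -2] (max |s|=6)
Stage 5 (ABS): |0|=0, |3|=3, |2|=2, |-2|=2, |6|=6, |-2|=2 -> [0, 3, 2, 2, 6, 2] (max |s|=6)
Stage 6 (SUM): sum[0..0]=0, sum[0..1]=3, sum[0..2]=5, sum[0..3]=7, sum[0..4]=13, sum[0..5]=15 -> [0, 3, 5, 7, 13, 15] (max |s|=15)
Overall max amplitude: 15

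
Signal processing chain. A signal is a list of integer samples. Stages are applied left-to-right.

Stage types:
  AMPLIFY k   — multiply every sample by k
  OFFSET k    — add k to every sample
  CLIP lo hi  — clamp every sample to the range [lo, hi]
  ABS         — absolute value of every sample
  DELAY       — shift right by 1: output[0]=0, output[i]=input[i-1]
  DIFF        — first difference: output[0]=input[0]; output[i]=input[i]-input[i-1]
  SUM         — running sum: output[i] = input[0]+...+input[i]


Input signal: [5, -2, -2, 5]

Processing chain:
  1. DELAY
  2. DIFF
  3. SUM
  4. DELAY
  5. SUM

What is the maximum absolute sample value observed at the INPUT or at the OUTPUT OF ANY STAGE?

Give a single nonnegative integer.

Answer: 7

Derivation:
Input: [5, -2, -2, 5] (max |s|=5)
Stage 1 (DELAY): [0, 5, -2, -2] = [0, 5, -2, -2] -> [0, 5, -2, -2] (max |s|=5)
Stage 2 (DIFF): s[0]=0, 5-0=5, -2-5=-7, -2--2=0 -> [0, 5, -7, 0] (max |s|=7)
Stage 3 (SUM): sum[0..0]=0, sum[0..1]=5, sum[0..2]=-2, sum[0..3]=-2 -> [0, 5, -2, -2] (max |s|=5)
Stage 4 (DELAY): [0, 0, 5, -2] = [0, 0, 5, -2] -> [0, 0, 5, -2] (max |s|=5)
Stage 5 (SUM): sum[0..0]=0, sum[0..1]=0, sum[0..2]=5, sum[0..3]=3 -> [0, 0, 5, 3] (max |s|=5)
Overall max amplitude: 7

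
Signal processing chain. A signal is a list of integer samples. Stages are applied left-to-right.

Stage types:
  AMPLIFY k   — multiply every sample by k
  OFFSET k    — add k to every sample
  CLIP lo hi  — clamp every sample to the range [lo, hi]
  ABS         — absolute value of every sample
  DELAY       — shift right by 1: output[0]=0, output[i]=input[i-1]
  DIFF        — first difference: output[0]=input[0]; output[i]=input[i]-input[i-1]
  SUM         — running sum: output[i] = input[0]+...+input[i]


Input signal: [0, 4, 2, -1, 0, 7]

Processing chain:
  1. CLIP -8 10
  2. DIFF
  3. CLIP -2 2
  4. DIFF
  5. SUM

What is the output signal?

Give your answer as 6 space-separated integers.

Input: [0, 4, 2, -1, 0, 7]
Stage 1 (CLIP -8 10): clip(0,-8,10)=0, clip(4,-8,10)=4, clip(2,-8,10)=2, clip(-1,-8,10)=-1, clip(0,-8,10)=0, clip(7,-8,10)=7 -> [0, 4, 2, -1, 0, 7]
Stage 2 (DIFF): s[0]=0, 4-0=4, 2-4=-2, -1-2=-3, 0--1=1, 7-0=7 -> [0, 4, -2, -3, 1, 7]
Stage 3 (CLIP -2 2): clip(0,-2,2)=0, clip(4,-2,2)=2, clip(-2,-2,2)=-2, clip(-3,-2,2)=-2, clip(1,-2,2)=1, clip(7,-2,2)=2 -> [0, 2, -2, -2, 1, 2]
Stage 4 (DIFF): s[0]=0, 2-0=2, -2-2=-4, -2--2=0, 1--2=3, 2-1=1 -> [0, 2, -4, 0, 3, 1]
Stage 5 (SUM): sum[0..0]=0, sum[0..1]=2, sum[0..2]=-2, sum[0..3]=-2, sum[0..4]=1, sum[0..5]=2 -> [0, 2, -2, -2, 1, 2]

Answer: 0 2 -2 -2 1 2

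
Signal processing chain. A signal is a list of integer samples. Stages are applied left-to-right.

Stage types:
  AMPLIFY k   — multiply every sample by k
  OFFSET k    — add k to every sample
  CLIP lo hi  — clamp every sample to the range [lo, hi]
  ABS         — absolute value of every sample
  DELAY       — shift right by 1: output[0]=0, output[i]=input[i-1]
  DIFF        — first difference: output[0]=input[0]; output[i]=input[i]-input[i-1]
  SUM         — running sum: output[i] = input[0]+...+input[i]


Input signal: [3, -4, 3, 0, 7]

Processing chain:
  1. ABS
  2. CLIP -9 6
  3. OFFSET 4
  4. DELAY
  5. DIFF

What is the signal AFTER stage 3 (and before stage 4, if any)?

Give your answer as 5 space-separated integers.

Answer: 7 8 7 4 10

Derivation:
Input: [3, -4, 3, 0, 7]
Stage 1 (ABS): |3|=3, |-4|=4, |3|=3, |0|=0, |7|=7 -> [3, 4, 3, 0, 7]
Stage 2 (CLIP -9 6): clip(3,-9,6)=3, clip(4,-9,6)=4, clip(3,-9,6)=3, clip(0,-9,6)=0, clip(7,-9,6)=6 -> [3, 4, 3, 0, 6]
Stage 3 (OFFSET 4): 3+4=7, 4+4=8, 3+4=7, 0+4=4, 6+4=10 -> [7, 8, 7, 4, 10]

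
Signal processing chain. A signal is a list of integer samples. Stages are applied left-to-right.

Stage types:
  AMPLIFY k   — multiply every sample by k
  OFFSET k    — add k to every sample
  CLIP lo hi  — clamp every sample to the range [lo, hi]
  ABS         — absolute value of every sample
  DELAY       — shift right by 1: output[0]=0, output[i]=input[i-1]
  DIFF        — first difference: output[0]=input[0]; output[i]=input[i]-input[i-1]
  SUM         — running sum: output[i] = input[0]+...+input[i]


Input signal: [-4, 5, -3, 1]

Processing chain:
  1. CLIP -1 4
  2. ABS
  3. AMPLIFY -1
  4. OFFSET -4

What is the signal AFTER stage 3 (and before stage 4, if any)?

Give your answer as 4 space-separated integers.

Answer: -1 -4 -1 -1

Derivation:
Input: [-4, 5, -3, 1]
Stage 1 (CLIP -1 4): clip(-4,-1,4)=-1, clip(5,-1,4)=4, clip(-3,-1,4)=-1, clip(1,-1,4)=1 -> [-1, 4, -1, 1]
Stage 2 (ABS): |-1|=1, |4|=4, |-1|=1, |1|=1 -> [1, 4, 1, 1]
Stage 3 (AMPLIFY -1): 1*-1=-1, 4*-1=-4, 1*-1=-1, 1*-1=-1 -> [-1, -4, -1, -1]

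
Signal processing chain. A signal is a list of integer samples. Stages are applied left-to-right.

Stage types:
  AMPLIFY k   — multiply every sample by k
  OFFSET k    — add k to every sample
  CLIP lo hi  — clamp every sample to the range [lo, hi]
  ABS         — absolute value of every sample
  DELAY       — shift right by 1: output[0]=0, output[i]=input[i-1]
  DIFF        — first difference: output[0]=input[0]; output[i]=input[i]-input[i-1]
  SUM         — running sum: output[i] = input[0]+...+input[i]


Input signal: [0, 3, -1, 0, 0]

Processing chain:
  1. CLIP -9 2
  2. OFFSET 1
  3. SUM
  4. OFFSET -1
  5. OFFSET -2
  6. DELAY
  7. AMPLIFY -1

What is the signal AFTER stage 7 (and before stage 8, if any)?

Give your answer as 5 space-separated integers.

Answer: 0 2 -1 -1 -2

Derivation:
Input: [0, 3, -1, 0, 0]
Stage 1 (CLIP -9 2): clip(0,-9,2)=0, clip(3,-9,2)=2, clip(-1,-9,2)=-1, clip(0,-9,2)=0, clip(0,-9,2)=0 -> [0, 2, -1, 0, 0]
Stage 2 (OFFSET 1): 0+1=1, 2+1=3, -1+1=0, 0+1=1, 0+1=1 -> [1, 3, 0, 1, 1]
Stage 3 (SUM): sum[0..0]=1, sum[0..1]=4, sum[0..2]=4, sum[0..3]=5, sum[0..4]=6 -> [1, 4, 4, 5, 6]
Stage 4 (OFFSET -1): 1+-1=0, 4+-1=3, 4+-1=3, 5+-1=4, 6+-1=5 -> [0, 3, 3, 4, 5]
Stage 5 (OFFSET -2): 0+-2=-2, 3+-2=1, 3+-2=1, 4+-2=2, 5+-2=3 -> [-2, 1, 1, 2, 3]
Stage 6 (DELAY): [0, -2, 1, 1, 2] = [0, -2, 1, 1, 2] -> [0, -2, 1, 1, 2]
Stage 7 (AMPLIFY -1): 0*-1=0, -2*-1=2, 1*-1=-1, 1*-1=-1, 2*-1=-2 -> [0, 2, -1, -1, -2]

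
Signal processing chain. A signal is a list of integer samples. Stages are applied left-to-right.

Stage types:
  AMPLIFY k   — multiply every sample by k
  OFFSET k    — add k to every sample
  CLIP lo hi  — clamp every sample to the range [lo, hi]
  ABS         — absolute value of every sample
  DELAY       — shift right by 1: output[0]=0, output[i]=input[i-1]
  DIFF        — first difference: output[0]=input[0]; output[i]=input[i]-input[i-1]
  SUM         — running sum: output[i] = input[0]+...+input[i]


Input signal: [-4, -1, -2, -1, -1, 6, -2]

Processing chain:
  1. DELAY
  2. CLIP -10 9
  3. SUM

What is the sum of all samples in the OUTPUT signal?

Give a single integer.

Answer: -36

Derivation:
Input: [-4, -1, -2, -1, -1, 6, -2]
Stage 1 (DELAY): [0, -4, -1, -2, -1, -1, 6] = [0, -4, -1, -2, -1, -1, 6] -> [0, -4, -1, -2, -1, -1, 6]
Stage 2 (CLIP -10 9): clip(0,-10,9)=0, clip(-4,-10,9)=-4, clip(-1,-10,9)=-1, clip(-2,-10,9)=-2, clip(-1,-10,9)=-1, clip(-1,-10,9)=-1, clip(6,-10,9)=6 -> [0, -4, -1, -2, -1, -1, 6]
Stage 3 (SUM): sum[0..0]=0, sum[0..1]=-4, sum[0..2]=-5, sum[0..3]=-7, sum[0..4]=-8, sum[0..5]=-9, sum[0..6]=-3 -> [0, -4, -5, -7, -8, -9, -3]
Output sum: -36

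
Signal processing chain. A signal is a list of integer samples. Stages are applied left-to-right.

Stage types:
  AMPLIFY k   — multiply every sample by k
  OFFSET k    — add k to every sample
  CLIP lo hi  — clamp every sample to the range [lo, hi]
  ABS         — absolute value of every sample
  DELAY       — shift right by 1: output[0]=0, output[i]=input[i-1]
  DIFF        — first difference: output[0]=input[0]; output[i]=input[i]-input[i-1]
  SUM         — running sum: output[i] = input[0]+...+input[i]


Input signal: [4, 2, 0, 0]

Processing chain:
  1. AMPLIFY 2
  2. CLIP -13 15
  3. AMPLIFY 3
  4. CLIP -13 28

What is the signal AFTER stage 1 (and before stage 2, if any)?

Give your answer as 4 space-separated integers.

Input: [4, 2, 0, 0]
Stage 1 (AMPLIFY 2): 4*2=8, 2*2=4, 0*2=0, 0*2=0 -> [8, 4, 0, 0]

Answer: 8 4 0 0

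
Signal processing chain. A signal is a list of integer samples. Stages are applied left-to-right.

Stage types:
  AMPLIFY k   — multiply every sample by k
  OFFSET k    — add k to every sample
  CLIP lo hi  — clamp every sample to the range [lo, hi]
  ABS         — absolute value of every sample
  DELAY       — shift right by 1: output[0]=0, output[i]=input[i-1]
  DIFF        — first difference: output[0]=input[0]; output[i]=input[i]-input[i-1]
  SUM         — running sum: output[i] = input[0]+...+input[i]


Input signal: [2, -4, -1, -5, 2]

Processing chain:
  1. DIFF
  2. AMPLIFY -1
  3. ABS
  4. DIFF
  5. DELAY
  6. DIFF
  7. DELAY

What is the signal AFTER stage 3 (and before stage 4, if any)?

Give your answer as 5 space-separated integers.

Input: [2, -4, -1, -5, 2]
Stage 1 (DIFF): s[0]=2, -4-2=-6, -1--4=3, -5--1=-4, 2--5=7 -> [2, -6, 3, -4, 7]
Stage 2 (AMPLIFY -1): 2*-1=-2, -6*-1=6, 3*-1=-3, -4*-1=4, 7*-1=-7 -> [-2, 6, -3, 4, -7]
Stage 3 (ABS): |-2|=2, |6|=6, |-3|=3, |4|=4, |-7|=7 -> [2, 6, 3, 4, 7]

Answer: 2 6 3 4 7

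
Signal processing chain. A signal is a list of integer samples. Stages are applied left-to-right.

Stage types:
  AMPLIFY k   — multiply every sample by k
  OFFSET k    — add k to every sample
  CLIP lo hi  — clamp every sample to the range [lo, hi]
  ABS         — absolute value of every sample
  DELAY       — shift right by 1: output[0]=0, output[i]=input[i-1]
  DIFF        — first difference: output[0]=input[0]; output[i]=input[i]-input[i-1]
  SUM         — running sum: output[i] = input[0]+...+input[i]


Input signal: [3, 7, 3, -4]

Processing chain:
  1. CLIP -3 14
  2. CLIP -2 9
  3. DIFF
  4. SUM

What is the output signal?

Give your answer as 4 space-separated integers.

Answer: 3 7 3 -2

Derivation:
Input: [3, 7, 3, -4]
Stage 1 (CLIP -3 14): clip(3,-3,14)=3, clip(7,-3,14)=7, clip(3,-3,14)=3, clip(-4,-3,14)=-3 -> [3, 7, 3, -3]
Stage 2 (CLIP -2 9): clip(3,-2,9)=3, clip(7,-2,9)=7, clip(3,-2,9)=3, clip(-3,-2,9)=-2 -> [3, 7, 3, -2]
Stage 3 (DIFF): s[0]=3, 7-3=4, 3-7=-4, -2-3=-5 -> [3, 4, -4, -5]
Stage 4 (SUM): sum[0..0]=3, sum[0..1]=7, sum[0..2]=3, sum[0..3]=-2 -> [3, 7, 3, -2]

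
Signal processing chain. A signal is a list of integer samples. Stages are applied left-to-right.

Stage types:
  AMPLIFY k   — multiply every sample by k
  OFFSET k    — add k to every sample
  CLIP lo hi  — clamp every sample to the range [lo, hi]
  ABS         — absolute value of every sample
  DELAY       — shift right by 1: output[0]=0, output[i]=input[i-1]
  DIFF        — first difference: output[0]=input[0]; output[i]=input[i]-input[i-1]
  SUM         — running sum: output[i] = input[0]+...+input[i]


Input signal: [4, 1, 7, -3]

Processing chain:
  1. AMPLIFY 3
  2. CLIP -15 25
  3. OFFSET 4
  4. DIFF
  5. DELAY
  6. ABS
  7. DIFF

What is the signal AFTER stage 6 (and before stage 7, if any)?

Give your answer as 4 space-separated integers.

Input: [4, 1, 7, -3]
Stage 1 (AMPLIFY 3): 4*3=12, 1*3=3, 7*3=21, -3*3=-9 -> [12, 3, 21, -9]
Stage 2 (CLIP -15 25): clip(12,-15,25)=12, clip(3,-15,25)=3, clip(21,-15,25)=21, clip(-9,-15,25)=-9 -> [12, 3, 21, -9]
Stage 3 (OFFSET 4): 12+4=16, 3+4=7, 21+4=25, -9+4=-5 -> [16, 7, 25, -5]
Stage 4 (DIFF): s[0]=16, 7-16=-9, 25-7=18, -5-25=-30 -> [16, -9, 18, -30]
Stage 5 (DELAY): [0, 16, -9, 18] = [0, 16, -9, 18] -> [0, 16, -9, 18]
Stage 6 (ABS): |0|=0, |16|=16, |-9|=9, |18|=18 -> [0, 16, 9, 18]

Answer: 0 16 9 18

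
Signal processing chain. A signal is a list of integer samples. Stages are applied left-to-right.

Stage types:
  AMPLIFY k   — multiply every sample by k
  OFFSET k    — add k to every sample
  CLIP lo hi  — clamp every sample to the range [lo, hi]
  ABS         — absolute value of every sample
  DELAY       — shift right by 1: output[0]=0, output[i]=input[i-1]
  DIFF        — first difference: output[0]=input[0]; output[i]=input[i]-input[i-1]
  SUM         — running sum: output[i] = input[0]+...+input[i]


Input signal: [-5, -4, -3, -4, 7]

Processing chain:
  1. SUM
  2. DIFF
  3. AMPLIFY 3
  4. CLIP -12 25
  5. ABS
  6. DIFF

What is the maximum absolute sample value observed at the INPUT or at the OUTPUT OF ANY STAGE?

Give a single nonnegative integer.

Answer: 21

Derivation:
Input: [-5, -4, -3, -4, 7] (max |s|=7)
Stage 1 (SUM): sum[0..0]=-5, sum[0..1]=-9, sum[0..2]=-12, sum[0..3]=-16, sum[0..4]=-9 -> [-5, -9, -12, -16, -9] (max |s|=16)
Stage 2 (DIFF): s[0]=-5, -9--5=-4, -12--9=-3, -16--12=-4, -9--16=7 -> [-5, -4, -3, -4, 7] (max |s|=7)
Stage 3 (AMPLIFY 3): -5*3=-15, -4*3=-12, -3*3=-9, -4*3=-12, 7*3=21 -> [-15, -12, -9, -12, 21] (max |s|=21)
Stage 4 (CLIP -12 25): clip(-15,-12,25)=-12, clip(-12,-12,25)=-12, clip(-9,-12,25)=-9, clip(-12,-12,25)=-12, clip(21,-12,25)=21 -> [-12, -12, -9, -12, 21] (max |s|=21)
Stage 5 (ABS): |-12|=12, |-12|=12, |-9|=9, |-12|=12, |21|=21 -> [12, 12, 9, 12, 21] (max |s|=21)
Stage 6 (DIFF): s[0]=12, 12-12=0, 9-12=-3, 12-9=3, 21-12=9 -> [12, 0, -3, 3, 9] (max |s|=12)
Overall max amplitude: 21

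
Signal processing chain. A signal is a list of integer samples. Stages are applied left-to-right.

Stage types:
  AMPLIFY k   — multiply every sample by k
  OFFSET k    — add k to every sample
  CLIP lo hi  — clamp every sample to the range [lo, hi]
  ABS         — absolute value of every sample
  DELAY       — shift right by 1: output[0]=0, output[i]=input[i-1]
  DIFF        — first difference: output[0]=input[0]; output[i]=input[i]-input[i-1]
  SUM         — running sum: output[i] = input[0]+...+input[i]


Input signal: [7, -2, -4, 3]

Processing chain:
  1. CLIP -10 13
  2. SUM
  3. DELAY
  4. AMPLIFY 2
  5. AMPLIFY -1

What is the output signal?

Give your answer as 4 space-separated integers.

Input: [7, -2, -4, 3]
Stage 1 (CLIP -10 13): clip(7,-10,13)=7, clip(-2,-10,13)=-2, clip(-4,-10,13)=-4, clip(3,-10,13)=3 -> [7, -2, -4, 3]
Stage 2 (SUM): sum[0..0]=7, sum[0..1]=5, sum[0..2]=1, sum[0..3]=4 -> [7, 5, 1, 4]
Stage 3 (DELAY): [0, 7, 5, 1] = [0, 7, 5, 1] -> [0, 7, 5, 1]
Stage 4 (AMPLIFY 2): 0*2=0, 7*2=14, 5*2=10, 1*2=2 -> [0, 14, 10, 2]
Stage 5 (AMPLIFY -1): 0*-1=0, 14*-1=-14, 10*-1=-10, 2*-1=-2 -> [0, -14, -10, -2]

Answer: 0 -14 -10 -2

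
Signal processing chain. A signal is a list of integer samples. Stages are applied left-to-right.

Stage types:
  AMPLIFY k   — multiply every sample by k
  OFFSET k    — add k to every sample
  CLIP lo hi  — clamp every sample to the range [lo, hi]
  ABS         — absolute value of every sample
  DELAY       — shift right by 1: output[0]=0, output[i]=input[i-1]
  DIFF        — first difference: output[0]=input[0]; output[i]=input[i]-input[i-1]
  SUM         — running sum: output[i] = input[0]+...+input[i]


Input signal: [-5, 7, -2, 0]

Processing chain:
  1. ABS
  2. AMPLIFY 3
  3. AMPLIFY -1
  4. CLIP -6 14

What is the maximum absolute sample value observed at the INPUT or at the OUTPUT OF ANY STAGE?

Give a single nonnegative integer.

Input: [-5, 7, -2, 0] (max |s|=7)
Stage 1 (ABS): |-5|=5, |7|=7, |-2|=2, |0|=0 -> [5, 7, 2, 0] (max |s|=7)
Stage 2 (AMPLIFY 3): 5*3=15, 7*3=21, 2*3=6, 0*3=0 -> [15, 21, 6, 0] (max |s|=21)
Stage 3 (AMPLIFY -1): 15*-1=-15, 21*-1=-21, 6*-1=-6, 0*-1=0 -> [-15, -21, -6, 0] (max |s|=21)
Stage 4 (CLIP -6 14): clip(-15,-6,14)=-6, clip(-21,-6,14)=-6, clip(-6,-6,14)=-6, clip(0,-6,14)=0 -> [-6, -6, -6, 0] (max |s|=6)
Overall max amplitude: 21

Answer: 21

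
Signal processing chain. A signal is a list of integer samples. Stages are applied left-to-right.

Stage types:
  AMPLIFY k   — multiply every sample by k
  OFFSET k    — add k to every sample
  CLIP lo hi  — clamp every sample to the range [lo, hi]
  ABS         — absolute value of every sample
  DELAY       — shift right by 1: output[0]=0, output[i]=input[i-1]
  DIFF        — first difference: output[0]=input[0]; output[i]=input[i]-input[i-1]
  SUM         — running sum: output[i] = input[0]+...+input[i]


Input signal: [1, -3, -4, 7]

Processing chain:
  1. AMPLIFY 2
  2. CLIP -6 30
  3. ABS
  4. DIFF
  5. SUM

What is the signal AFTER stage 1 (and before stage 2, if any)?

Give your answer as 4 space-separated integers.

Input: [1, -3, -4, 7]
Stage 1 (AMPLIFY 2): 1*2=2, -3*2=-6, -4*2=-8, 7*2=14 -> [2, -6, -8, 14]

Answer: 2 -6 -8 14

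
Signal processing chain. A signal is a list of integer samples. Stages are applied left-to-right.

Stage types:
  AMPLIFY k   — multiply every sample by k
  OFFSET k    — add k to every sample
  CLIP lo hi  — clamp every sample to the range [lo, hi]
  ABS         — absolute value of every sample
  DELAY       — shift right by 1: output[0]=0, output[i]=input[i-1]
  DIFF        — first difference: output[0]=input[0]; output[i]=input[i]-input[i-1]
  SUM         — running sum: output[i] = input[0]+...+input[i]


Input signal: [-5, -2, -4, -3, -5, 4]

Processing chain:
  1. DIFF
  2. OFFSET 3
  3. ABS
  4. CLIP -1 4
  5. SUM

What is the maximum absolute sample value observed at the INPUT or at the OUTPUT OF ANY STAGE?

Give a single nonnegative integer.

Input: [-5, -2, -4, -3, -5, 4] (max |s|=5)
Stage 1 (DIFF): s[0]=-5, -2--5=3, -4--2=-2, -3--4=1, -5--3=-2, 4--5=9 -> [-5, 3, -2, 1, -2, 9] (max |s|=9)
Stage 2 (OFFSET 3): -5+3=-2, 3+3=6, -2+3=1, 1+3=4, -2+3=1, 9+3=12 -> [-2, 6, 1, 4, 1, 12] (max |s|=12)
Stage 3 (ABS): |-2|=2, |6|=6, |1|=1, |4|=4, |1|=1, |12|=12 -> [2, 6, 1, 4, 1, 12] (max |s|=12)
Stage 4 (CLIP -1 4): clip(2,-1,4)=2, clip(6,-1,4)=4, clip(1,-1,4)=1, clip(4,-1,4)=4, clip(1,-1,4)=1, clip(12,-1,4)=4 -> [2, 4, 1, 4, 1, 4] (max |s|=4)
Stage 5 (SUM): sum[0..0]=2, sum[0..1]=6, sum[0..2]=7, sum[0..3]=11, sum[0..4]=12, sum[0..5]=16 -> [2, 6, 7, 11, 12, 16] (max |s|=16)
Overall max amplitude: 16

Answer: 16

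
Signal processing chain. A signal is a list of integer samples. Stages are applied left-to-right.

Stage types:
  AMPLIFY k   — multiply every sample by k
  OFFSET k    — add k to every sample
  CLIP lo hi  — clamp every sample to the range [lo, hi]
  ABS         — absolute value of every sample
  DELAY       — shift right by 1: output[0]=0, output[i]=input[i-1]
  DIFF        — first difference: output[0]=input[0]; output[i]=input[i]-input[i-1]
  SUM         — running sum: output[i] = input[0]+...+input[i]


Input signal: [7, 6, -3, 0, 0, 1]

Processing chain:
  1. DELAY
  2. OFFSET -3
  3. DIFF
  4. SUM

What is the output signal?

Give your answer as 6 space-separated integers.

Answer: -3 4 3 -6 -3 -3

Derivation:
Input: [7, 6, -3, 0, 0, 1]
Stage 1 (DELAY): [0, 7, 6, -3, 0, 0] = [0, 7, 6, -3, 0, 0] -> [0, 7, 6, -3, 0, 0]
Stage 2 (OFFSET -3): 0+-3=-3, 7+-3=4, 6+-3=3, -3+-3=-6, 0+-3=-3, 0+-3=-3 -> [-3, 4, 3, -6, -3, -3]
Stage 3 (DIFF): s[0]=-3, 4--3=7, 3-4=-1, -6-3=-9, -3--6=3, -3--3=0 -> [-3, 7, -1, -9, 3, 0]
Stage 4 (SUM): sum[0..0]=-3, sum[0..1]=4, sum[0..2]=3, sum[0..3]=-6, sum[0..4]=-3, sum[0..5]=-3 -> [-3, 4, 3, -6, -3, -3]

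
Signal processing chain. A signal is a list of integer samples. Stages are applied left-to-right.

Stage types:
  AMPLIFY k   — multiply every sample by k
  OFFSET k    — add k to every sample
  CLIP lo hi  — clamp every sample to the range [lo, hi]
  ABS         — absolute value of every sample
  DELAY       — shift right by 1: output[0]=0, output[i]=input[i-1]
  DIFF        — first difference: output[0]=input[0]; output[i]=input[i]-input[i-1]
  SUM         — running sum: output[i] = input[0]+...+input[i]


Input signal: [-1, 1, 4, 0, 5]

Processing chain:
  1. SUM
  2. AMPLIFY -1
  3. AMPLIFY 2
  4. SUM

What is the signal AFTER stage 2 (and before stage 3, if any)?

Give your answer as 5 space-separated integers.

Input: [-1, 1, 4, 0, 5]
Stage 1 (SUM): sum[0..0]=-1, sum[0..1]=0, sum[0..2]=4, sum[0..3]=4, sum[0..4]=9 -> [-1, 0, 4, 4, 9]
Stage 2 (AMPLIFY -1): -1*-1=1, 0*-1=0, 4*-1=-4, 4*-1=-4, 9*-1=-9 -> [1, 0, -4, -4, -9]

Answer: 1 0 -4 -4 -9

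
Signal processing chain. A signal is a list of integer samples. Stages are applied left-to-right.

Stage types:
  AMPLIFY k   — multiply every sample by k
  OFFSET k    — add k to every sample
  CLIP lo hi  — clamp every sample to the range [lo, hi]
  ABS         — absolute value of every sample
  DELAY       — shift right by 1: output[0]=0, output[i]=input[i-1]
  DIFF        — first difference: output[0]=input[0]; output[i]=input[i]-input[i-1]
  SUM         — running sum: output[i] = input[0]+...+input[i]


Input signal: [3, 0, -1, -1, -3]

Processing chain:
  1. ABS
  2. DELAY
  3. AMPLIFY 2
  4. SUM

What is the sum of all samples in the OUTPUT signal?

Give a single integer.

Answer: 30

Derivation:
Input: [3, 0, -1, -1, -3]
Stage 1 (ABS): |3|=3, |0|=0, |-1|=1, |-1|=1, |-3|=3 -> [3, 0, 1, 1, 3]
Stage 2 (DELAY): [0, 3, 0, 1, 1] = [0, 3, 0, 1, 1] -> [0, 3, 0, 1, 1]
Stage 3 (AMPLIFY 2): 0*2=0, 3*2=6, 0*2=0, 1*2=2, 1*2=2 -> [0, 6, 0, 2, 2]
Stage 4 (SUM): sum[0..0]=0, sum[0..1]=6, sum[0..2]=6, sum[0..3]=8, sum[0..4]=10 -> [0, 6, 6, 8, 10]
Output sum: 30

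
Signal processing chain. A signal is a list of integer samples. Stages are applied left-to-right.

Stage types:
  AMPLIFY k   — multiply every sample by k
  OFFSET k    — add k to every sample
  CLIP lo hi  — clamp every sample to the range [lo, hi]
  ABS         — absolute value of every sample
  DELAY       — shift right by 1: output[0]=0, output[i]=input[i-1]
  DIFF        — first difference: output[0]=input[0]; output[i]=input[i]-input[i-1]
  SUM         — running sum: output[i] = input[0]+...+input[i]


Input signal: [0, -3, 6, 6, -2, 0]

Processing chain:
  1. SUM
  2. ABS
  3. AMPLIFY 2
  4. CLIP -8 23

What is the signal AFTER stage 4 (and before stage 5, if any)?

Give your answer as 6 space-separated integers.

Answer: 0 6 6 18 14 14

Derivation:
Input: [0, -3, 6, 6, -2, 0]
Stage 1 (SUM): sum[0..0]=0, sum[0..1]=-3, sum[0..2]=3, sum[0..3]=9, sum[0..4]=7, sum[0..5]=7 -> [0, -3, 3, 9, 7, 7]
Stage 2 (ABS): |0|=0, |-3|=3, |3|=3, |9|=9, |7|=7, |7|=7 -> [0, 3, 3, 9, 7, 7]
Stage 3 (AMPLIFY 2): 0*2=0, 3*2=6, 3*2=6, 9*2=18, 7*2=14, 7*2=14 -> [0, 6, 6, 18, 14, 14]
Stage 4 (CLIP -8 23): clip(0,-8,23)=0, clip(6,-8,23)=6, clip(6,-8,23)=6, clip(18,-8,23)=18, clip(14,-8,23)=14, clip(14,-8,23)=14 -> [0, 6, 6, 18, 14, 14]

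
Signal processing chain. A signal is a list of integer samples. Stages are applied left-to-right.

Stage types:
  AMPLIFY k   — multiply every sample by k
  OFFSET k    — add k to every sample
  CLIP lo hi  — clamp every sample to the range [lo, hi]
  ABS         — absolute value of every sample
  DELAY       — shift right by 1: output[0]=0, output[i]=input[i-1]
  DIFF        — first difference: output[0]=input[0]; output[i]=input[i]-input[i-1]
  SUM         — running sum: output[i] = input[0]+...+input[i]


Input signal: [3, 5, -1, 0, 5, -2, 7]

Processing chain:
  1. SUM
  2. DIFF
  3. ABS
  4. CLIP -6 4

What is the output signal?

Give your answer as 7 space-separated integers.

Answer: 3 4 1 0 4 2 4

Derivation:
Input: [3, 5, -1, 0, 5, -2, 7]
Stage 1 (SUM): sum[0..0]=3, sum[0..1]=8, sum[0..2]=7, sum[0..3]=7, sum[0..4]=12, sum[0..5]=10, sum[0..6]=17 -> [3, 8, 7, 7, 12, 10, 17]
Stage 2 (DIFF): s[0]=3, 8-3=5, 7-8=-1, 7-7=0, 12-7=5, 10-12=-2, 17-10=7 -> [3, 5, -1, 0, 5, -2, 7]
Stage 3 (ABS): |3|=3, |5|=5, |-1|=1, |0|=0, |5|=5, |-2|=2, |7|=7 -> [3, 5, 1, 0, 5, 2, 7]
Stage 4 (CLIP -6 4): clip(3,-6,4)=3, clip(5,-6,4)=4, clip(1,-6,4)=1, clip(0,-6,4)=0, clip(5,-6,4)=4, clip(2,-6,4)=2, clip(7,-6,4)=4 -> [3, 4, 1, 0, 4, 2, 4]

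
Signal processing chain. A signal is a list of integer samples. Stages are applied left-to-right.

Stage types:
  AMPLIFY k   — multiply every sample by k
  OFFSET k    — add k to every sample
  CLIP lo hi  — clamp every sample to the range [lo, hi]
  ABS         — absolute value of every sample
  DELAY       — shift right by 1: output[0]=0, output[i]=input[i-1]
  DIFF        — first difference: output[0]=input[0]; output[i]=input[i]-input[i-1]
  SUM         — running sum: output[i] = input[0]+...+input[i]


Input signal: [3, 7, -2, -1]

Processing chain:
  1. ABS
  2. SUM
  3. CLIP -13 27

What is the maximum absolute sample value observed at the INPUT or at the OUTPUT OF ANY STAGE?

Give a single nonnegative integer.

Answer: 13

Derivation:
Input: [3, 7, -2, -1] (max |s|=7)
Stage 1 (ABS): |3|=3, |7|=7, |-2|=2, |-1|=1 -> [3, 7, 2, 1] (max |s|=7)
Stage 2 (SUM): sum[0..0]=3, sum[0..1]=10, sum[0..2]=12, sum[0..3]=13 -> [3, 10, 12, 13] (max |s|=13)
Stage 3 (CLIP -13 27): clip(3,-13,27)=3, clip(10,-13,27)=10, clip(12,-13,27)=12, clip(13,-13,27)=13 -> [3, 10, 12, 13] (max |s|=13)
Overall max amplitude: 13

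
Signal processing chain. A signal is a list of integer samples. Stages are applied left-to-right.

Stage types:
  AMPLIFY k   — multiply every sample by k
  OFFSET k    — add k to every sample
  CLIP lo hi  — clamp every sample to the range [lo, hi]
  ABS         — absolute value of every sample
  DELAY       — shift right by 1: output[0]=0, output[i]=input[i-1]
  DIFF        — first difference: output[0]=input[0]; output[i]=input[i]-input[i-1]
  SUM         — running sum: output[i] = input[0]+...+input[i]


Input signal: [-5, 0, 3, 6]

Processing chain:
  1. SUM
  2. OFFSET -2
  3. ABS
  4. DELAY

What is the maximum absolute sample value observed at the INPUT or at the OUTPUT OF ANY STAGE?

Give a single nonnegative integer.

Input: [-5, 0, 3, 6] (max |s|=6)
Stage 1 (SUM): sum[0..0]=-5, sum[0..1]=-5, sum[0..2]=-2, sum[0..3]=4 -> [-5, -5, -2, 4] (max |s|=5)
Stage 2 (OFFSET -2): -5+-2=-7, -5+-2=-7, -2+-2=-4, 4+-2=2 -> [-7, -7, -4, 2] (max |s|=7)
Stage 3 (ABS): |-7|=7, |-7|=7, |-4|=4, |2|=2 -> [7, 7, 4, 2] (max |s|=7)
Stage 4 (DELAY): [0, 7, 7, 4] = [0, 7, 7, 4] -> [0, 7, 7, 4] (max |s|=7)
Overall max amplitude: 7

Answer: 7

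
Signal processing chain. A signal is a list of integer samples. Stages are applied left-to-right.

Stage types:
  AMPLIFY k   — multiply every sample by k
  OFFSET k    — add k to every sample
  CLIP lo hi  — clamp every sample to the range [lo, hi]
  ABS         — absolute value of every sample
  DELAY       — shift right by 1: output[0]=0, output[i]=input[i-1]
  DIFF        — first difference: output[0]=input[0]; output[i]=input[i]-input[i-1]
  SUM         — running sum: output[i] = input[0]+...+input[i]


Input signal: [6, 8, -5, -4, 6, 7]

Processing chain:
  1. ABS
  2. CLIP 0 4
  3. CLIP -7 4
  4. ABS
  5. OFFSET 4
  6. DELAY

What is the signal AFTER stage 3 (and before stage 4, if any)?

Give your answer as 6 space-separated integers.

Input: [6, 8, -5, -4, 6, 7]
Stage 1 (ABS): |6|=6, |8|=8, |-5|=5, |-4|=4, |6|=6, |7|=7 -> [6, 8, 5, 4, 6, 7]
Stage 2 (CLIP 0 4): clip(6,0,4)=4, clip(8,0,4)=4, clip(5,0,4)=4, clip(4,0,4)=4, clip(6,0,4)=4, clip(7,0,4)=4 -> [4, 4, 4, 4, 4, 4]
Stage 3 (CLIP -7 4): clip(4,-7,4)=4, clip(4,-7,4)=4, clip(4,-7,4)=4, clip(4,-7,4)=4, clip(4,-7,4)=4, clip(4,-7,4)=4 -> [4, 4, 4, 4, 4, 4]

Answer: 4 4 4 4 4 4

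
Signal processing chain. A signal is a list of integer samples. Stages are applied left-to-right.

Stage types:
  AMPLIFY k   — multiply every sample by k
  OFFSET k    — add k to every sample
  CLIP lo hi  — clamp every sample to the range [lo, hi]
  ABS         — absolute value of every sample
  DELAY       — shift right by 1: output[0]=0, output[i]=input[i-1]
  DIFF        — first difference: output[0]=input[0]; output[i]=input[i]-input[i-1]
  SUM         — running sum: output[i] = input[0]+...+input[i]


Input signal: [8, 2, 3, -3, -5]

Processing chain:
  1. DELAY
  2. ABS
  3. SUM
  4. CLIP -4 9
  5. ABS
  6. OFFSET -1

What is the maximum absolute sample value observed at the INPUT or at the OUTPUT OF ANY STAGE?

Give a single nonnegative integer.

Answer: 16

Derivation:
Input: [8, 2, 3, -3, -5] (max |s|=8)
Stage 1 (DELAY): [0, 8, 2, 3, -3] = [0, 8, 2, 3, -3] -> [0, 8, 2, 3, -3] (max |s|=8)
Stage 2 (ABS): |0|=0, |8|=8, |2|=2, |3|=3, |-3|=3 -> [0, 8, 2, 3, 3] (max |s|=8)
Stage 3 (SUM): sum[0..0]=0, sum[0..1]=8, sum[0..2]=10, sum[0..3]=13, sum[0..4]=16 -> [0, 8, 10, 13, 16] (max |s|=16)
Stage 4 (CLIP -4 9): clip(0,-4,9)=0, clip(8,-4,9)=8, clip(10,-4,9)=9, clip(13,-4,9)=9, clip(16,-4,9)=9 -> [0, 8, 9, 9, 9] (max |s|=9)
Stage 5 (ABS): |0|=0, |8|=8, |9|=9, |9|=9, |9|=9 -> [0, 8, 9, 9, 9] (max |s|=9)
Stage 6 (OFFSET -1): 0+-1=-1, 8+-1=7, 9+-1=8, 9+-1=8, 9+-1=8 -> [-1, 7, 8, 8, 8] (max |s|=8)
Overall max amplitude: 16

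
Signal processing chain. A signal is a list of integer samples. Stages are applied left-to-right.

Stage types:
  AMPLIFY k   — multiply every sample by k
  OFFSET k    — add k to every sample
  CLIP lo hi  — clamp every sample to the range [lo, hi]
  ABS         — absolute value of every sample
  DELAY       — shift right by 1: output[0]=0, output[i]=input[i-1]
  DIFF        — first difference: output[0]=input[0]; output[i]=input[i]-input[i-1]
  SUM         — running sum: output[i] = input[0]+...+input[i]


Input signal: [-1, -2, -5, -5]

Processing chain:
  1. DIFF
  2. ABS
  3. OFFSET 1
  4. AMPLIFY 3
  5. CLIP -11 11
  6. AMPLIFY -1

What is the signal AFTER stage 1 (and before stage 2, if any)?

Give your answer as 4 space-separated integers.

Answer: -1 -1 -3 0

Derivation:
Input: [-1, -2, -5, -5]
Stage 1 (DIFF): s[0]=-1, -2--1=-1, -5--2=-3, -5--5=0 -> [-1, -1, -3, 0]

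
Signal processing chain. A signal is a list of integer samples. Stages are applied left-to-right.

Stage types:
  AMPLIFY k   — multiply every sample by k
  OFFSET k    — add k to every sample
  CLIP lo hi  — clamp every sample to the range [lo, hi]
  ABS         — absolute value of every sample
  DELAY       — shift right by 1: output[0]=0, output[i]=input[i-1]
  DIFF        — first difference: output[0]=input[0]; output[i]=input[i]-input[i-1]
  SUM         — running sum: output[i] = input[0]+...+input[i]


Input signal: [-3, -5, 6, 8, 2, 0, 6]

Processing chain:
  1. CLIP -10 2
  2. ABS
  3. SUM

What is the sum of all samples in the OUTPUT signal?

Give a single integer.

Answer: 77

Derivation:
Input: [-3, -5, 6, 8, 2, 0, 6]
Stage 1 (CLIP -10 2): clip(-3,-10,2)=-3, clip(-5,-10,2)=-5, clip(6,-10,2)=2, clip(8,-10,2)=2, clip(2,-10,2)=2, clip(0,-10,2)=0, clip(6,-10,2)=2 -> [-3, -5, 2, 2, 2, 0, 2]
Stage 2 (ABS): |-3|=3, |-5|=5, |2|=2, |2|=2, |2|=2, |0|=0, |2|=2 -> [3, 5, 2, 2, 2, 0, 2]
Stage 3 (SUM): sum[0..0]=3, sum[0..1]=8, sum[0..2]=10, sum[0..3]=12, sum[0..4]=14, sum[0..5]=14, sum[0..6]=16 -> [3, 8, 10, 12, 14, 14, 16]
Output sum: 77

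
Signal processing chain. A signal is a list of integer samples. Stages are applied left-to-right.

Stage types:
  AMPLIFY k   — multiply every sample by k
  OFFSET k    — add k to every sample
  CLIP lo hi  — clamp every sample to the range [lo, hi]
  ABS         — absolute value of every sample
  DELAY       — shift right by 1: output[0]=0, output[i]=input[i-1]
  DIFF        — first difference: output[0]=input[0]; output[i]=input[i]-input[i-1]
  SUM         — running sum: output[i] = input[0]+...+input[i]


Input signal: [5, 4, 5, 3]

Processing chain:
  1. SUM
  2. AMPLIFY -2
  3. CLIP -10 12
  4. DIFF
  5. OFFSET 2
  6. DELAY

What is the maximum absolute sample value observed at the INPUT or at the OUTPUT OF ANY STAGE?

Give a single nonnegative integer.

Answer: 34

Derivation:
Input: [5, 4, 5, 3] (max |s|=5)
Stage 1 (SUM): sum[0..0]=5, sum[0..1]=9, sum[0..2]=14, sum[0..3]=17 -> [5, 9, 14, 17] (max |s|=17)
Stage 2 (AMPLIFY -2): 5*-2=-10, 9*-2=-18, 14*-2=-28, 17*-2=-34 -> [-10, -18, -28, -34] (max |s|=34)
Stage 3 (CLIP -10 12): clip(-10,-10,12)=-10, clip(-18,-10,12)=-10, clip(-28,-10,12)=-10, clip(-34,-10,12)=-10 -> [-10, -10, -10, -10] (max |s|=10)
Stage 4 (DIFF): s[0]=-10, -10--10=0, -10--10=0, -10--10=0 -> [-10, 0, 0, 0] (max |s|=10)
Stage 5 (OFFSET 2): -10+2=-8, 0+2=2, 0+2=2, 0+2=2 -> [-8, 2, 2, 2] (max |s|=8)
Stage 6 (DELAY): [0, -8, 2, 2] = [0, -8, 2, 2] -> [0, -8, 2, 2] (max |s|=8)
Overall max amplitude: 34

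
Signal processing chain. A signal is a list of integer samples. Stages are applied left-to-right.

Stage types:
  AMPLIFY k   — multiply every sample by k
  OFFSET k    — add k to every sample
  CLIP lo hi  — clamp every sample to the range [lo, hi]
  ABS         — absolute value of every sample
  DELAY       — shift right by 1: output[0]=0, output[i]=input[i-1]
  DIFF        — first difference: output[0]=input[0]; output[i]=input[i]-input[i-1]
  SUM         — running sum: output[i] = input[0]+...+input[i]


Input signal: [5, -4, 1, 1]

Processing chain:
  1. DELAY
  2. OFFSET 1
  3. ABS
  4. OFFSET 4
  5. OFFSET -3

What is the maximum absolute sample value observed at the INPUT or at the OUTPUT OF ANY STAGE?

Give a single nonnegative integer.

Answer: 10

Derivation:
Input: [5, -4, 1, 1] (max |s|=5)
Stage 1 (DELAY): [0, 5, -4, 1] = [0, 5, -4, 1] -> [0, 5, -4, 1] (max |s|=5)
Stage 2 (OFFSET 1): 0+1=1, 5+1=6, -4+1=-3, 1+1=2 -> [1, 6, -3, 2] (max |s|=6)
Stage 3 (ABS): |1|=1, |6|=6, |-3|=3, |2|=2 -> [1, 6, 3, 2] (max |s|=6)
Stage 4 (OFFSET 4): 1+4=5, 6+4=10, 3+4=7, 2+4=6 -> [5, 10, 7, 6] (max |s|=10)
Stage 5 (OFFSET -3): 5+-3=2, 10+-3=7, 7+-3=4, 6+-3=3 -> [2, 7, 4, 3] (max |s|=7)
Overall max amplitude: 10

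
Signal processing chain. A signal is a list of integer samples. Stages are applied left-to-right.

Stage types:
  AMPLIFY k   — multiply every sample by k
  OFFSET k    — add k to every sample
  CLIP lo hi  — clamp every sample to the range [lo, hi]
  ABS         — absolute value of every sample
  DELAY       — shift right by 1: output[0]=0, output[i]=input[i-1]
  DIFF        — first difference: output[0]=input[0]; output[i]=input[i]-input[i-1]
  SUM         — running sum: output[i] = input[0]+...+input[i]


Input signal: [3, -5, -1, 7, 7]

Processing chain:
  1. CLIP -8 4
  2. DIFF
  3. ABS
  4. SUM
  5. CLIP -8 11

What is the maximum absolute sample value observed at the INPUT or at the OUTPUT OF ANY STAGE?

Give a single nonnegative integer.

Input: [3, -5, -1, 7, 7] (max |s|=7)
Stage 1 (CLIP -8 4): clip(3,-8,4)=3, clip(-5,-8,4)=-5, clip(-1,-8,4)=-1, clip(7,-8,4)=4, clip(7,-8,4)=4 -> [3, -5, -1, 4, 4] (max |s|=5)
Stage 2 (DIFF): s[0]=3, -5-3=-8, -1--5=4, 4--1=5, 4-4=0 -> [3, -8, 4, 5, 0] (max |s|=8)
Stage 3 (ABS): |3|=3, |-8|=8, |4|=4, |5|=5, |0|=0 -> [3, 8, 4, 5, 0] (max |s|=8)
Stage 4 (SUM): sum[0..0]=3, sum[0..1]=11, sum[0..2]=15, sum[0..3]=20, sum[0..4]=20 -> [3, 11, 15, 20, 20] (max |s|=20)
Stage 5 (CLIP -8 11): clip(3,-8,11)=3, clip(11,-8,11)=11, clip(15,-8,11)=11, clip(20,-8,11)=11, clip(20,-8,11)=11 -> [3, 11, 11, 11, 11] (max |s|=11)
Overall max amplitude: 20

Answer: 20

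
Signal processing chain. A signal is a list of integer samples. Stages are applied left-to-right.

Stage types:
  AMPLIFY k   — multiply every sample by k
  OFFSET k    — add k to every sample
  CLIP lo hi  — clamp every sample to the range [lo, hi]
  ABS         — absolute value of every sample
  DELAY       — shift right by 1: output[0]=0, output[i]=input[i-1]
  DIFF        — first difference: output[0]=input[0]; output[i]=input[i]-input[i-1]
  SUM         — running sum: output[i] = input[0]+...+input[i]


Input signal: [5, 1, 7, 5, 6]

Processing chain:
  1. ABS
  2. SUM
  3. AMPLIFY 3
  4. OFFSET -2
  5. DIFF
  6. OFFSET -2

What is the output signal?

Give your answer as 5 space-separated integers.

Input: [5, 1, 7, 5, 6]
Stage 1 (ABS): |5|=5, |1|=1, |7|=7, |5|=5, |6|=6 -> [5, 1, 7, 5, 6]
Stage 2 (SUM): sum[0..0]=5, sum[0..1]=6, sum[0..2]=13, sum[0..3]=18, sum[0..4]=24 -> [5, 6, 13, 18, 24]
Stage 3 (AMPLIFY 3): 5*3=15, 6*3=18, 13*3=39, 18*3=54, 24*3=72 -> [15, 18, 39, 54, 72]
Stage 4 (OFFSET -2): 15+-2=13, 18+-2=16, 39+-2=37, 54+-2=52, 72+-2=70 -> [13, 16, 37, 52, 70]
Stage 5 (DIFF): s[0]=13, 16-13=3, 37-16=21, 52-37=15, 70-52=18 -> [13, 3, 21, 15, 18]
Stage 6 (OFFSET -2): 13+-2=11, 3+-2=1, 21+-2=19, 15+-2=13, 18+-2=16 -> [11, 1, 19, 13, 16]

Answer: 11 1 19 13 16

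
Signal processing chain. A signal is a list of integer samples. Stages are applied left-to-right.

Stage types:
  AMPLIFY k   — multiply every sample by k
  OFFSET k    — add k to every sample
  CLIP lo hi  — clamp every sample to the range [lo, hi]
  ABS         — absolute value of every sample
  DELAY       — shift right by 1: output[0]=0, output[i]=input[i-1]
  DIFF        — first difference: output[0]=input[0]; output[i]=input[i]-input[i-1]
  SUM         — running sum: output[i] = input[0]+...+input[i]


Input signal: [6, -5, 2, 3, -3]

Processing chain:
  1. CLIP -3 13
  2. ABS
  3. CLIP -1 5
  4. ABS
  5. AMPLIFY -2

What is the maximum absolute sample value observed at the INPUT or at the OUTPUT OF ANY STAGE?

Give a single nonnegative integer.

Input: [6, -5, 2, 3, -3] (max |s|=6)
Stage 1 (CLIP -3 13): clip(6,-3,13)=6, clip(-5,-3,13)=-3, clip(2,-3,13)=2, clip(3,-3,13)=3, clip(-3,-3,13)=-3 -> [6, -3, 2, 3, -3] (max |s|=6)
Stage 2 (ABS): |6|=6, |-3|=3, |2|=2, |3|=3, |-3|=3 -> [6, 3, 2, 3, 3] (max |s|=6)
Stage 3 (CLIP -1 5): clip(6,-1,5)=5, clip(3,-1,5)=3, clip(2,-1,5)=2, clip(3,-1,5)=3, clip(3,-1,5)=3 -> [5, 3, 2, 3, 3] (max |s|=5)
Stage 4 (ABS): |5|=5, |3|=3, |2|=2, |3|=3, |3|=3 -> [5, 3, 2, 3, 3] (max |s|=5)
Stage 5 (AMPLIFY -2): 5*-2=-10, 3*-2=-6, 2*-2=-4, 3*-2=-6, 3*-2=-6 -> [-10, -6, -4, -6, -6] (max |s|=10)
Overall max amplitude: 10

Answer: 10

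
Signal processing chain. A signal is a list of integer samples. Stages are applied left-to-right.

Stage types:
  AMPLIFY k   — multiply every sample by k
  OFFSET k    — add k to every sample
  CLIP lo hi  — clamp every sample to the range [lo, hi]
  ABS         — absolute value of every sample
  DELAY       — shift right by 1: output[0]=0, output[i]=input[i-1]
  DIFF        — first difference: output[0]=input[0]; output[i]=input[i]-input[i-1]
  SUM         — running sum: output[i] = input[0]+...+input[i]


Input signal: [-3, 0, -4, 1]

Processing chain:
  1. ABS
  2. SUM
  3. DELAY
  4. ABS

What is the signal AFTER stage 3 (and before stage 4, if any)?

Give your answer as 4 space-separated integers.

Input: [-3, 0, -4, 1]
Stage 1 (ABS): |-3|=3, |0|=0, |-4|=4, |1|=1 -> [3, 0, 4, 1]
Stage 2 (SUM): sum[0..0]=3, sum[0..1]=3, sum[0..2]=7, sum[0..3]=8 -> [3, 3, 7, 8]
Stage 3 (DELAY): [0, 3, 3, 7] = [0, 3, 3, 7] -> [0, 3, 3, 7]

Answer: 0 3 3 7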